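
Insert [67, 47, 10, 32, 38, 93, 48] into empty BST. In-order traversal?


Insert 67: root
Insert 47: L from 67
Insert 10: L from 67 -> L from 47
Insert 32: L from 67 -> L from 47 -> R from 10
Insert 38: L from 67 -> L from 47 -> R from 10 -> R from 32
Insert 93: R from 67
Insert 48: L from 67 -> R from 47

In-order: [10, 32, 38, 47, 48, 67, 93]


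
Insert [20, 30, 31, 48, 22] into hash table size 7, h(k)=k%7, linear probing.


Insert 20: h=6 -> slot 6
Insert 30: h=2 -> slot 2
Insert 31: h=3 -> slot 3
Insert 48: h=6, 1 probes -> slot 0
Insert 22: h=1 -> slot 1

Table: [48, 22, 30, 31, None, None, 20]


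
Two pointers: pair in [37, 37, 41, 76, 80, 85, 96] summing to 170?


lo=0(37)+hi=6(96)=133
lo=1(37)+hi=6(96)=133
lo=2(41)+hi=6(96)=137
lo=3(76)+hi=6(96)=172
lo=3(76)+hi=5(85)=161
lo=4(80)+hi=5(85)=165

No pair found


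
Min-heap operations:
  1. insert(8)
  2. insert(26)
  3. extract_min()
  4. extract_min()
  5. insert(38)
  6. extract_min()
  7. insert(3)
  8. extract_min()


insert(8) -> [8]
insert(26) -> [8, 26]
extract_min()->8, [26]
extract_min()->26, []
insert(38) -> [38]
extract_min()->38, []
insert(3) -> [3]
extract_min()->3, []

Final heap: []


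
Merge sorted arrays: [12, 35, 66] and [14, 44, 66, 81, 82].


Take 12 from A
Take 14 from B
Take 35 from A
Take 44 from B
Take 66 from A

Merged: [12, 14, 35, 44, 66, 66, 81, 82]


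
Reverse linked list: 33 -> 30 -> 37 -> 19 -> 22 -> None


Step 1: curr=33, set curr.next=prev(None) | reversed so far: 33
Step 2: curr=30, set curr.next=prev(33) | reversed so far: 30 -> 33
Step 3: curr=37, set curr.next=prev(30) | reversed so far: 37 -> 30 -> 33
Step 4: curr=19, set curr.next=prev(37) | reversed so far: 19 -> 37 -> 30 -> 33
Step 5: curr=22, set curr.next=prev(19) | reversed so far: 22 -> 19 -> 37 -> 30 -> 33

22 -> 19 -> 37 -> 30 -> 33 -> None


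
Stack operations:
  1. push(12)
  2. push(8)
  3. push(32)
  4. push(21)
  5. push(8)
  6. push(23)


push(12) -> [12]
push(8) -> [12, 8]
push(32) -> [12, 8, 32]
push(21) -> [12, 8, 32, 21]
push(8) -> [12, 8, 32, 21, 8]
push(23) -> [12, 8, 32, 21, 8, 23]

Final stack: [12, 8, 32, 21, 8, 23]


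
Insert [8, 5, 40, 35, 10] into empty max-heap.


Insert 8: [8]
Insert 5: [8, 5]
Insert 40: [40, 5, 8]
Insert 35: [40, 35, 8, 5]
Insert 10: [40, 35, 8, 5, 10]

Final heap: [40, 35, 8, 5, 10]


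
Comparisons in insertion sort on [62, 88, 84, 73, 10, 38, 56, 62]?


Algorithm: insertion sort
Input: [62, 88, 84, 73, 10, 38, 56, 62]
Sorted: [10, 38, 56, 62, 62, 73, 84, 88]

24


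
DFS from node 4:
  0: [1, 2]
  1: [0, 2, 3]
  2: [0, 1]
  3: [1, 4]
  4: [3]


Visit 4, push [3]
Visit 3, push [1]
Visit 1, push [2, 0]
Visit 0, push [2]
Visit 2, push []

DFS order: [4, 3, 1, 0, 2]


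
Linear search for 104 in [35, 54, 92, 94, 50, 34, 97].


i=0: 35!=104
i=1: 54!=104
i=2: 92!=104
i=3: 94!=104
i=4: 50!=104
i=5: 34!=104
i=6: 97!=104

Not found, 7 comps


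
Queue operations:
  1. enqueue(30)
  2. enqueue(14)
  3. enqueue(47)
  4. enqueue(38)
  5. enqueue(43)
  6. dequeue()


enqueue(30) -> [30]
enqueue(14) -> [30, 14]
enqueue(47) -> [30, 14, 47]
enqueue(38) -> [30, 14, 47, 38]
enqueue(43) -> [30, 14, 47, 38, 43]
dequeue()->30, [14, 47, 38, 43]

Final queue: [14, 47, 38, 43]


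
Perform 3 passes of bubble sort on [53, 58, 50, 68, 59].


Initial: [53, 58, 50, 68, 59]
Pass 1: [53, 50, 58, 59, 68] (2 swaps)
Pass 2: [50, 53, 58, 59, 68] (1 swaps)
Pass 3: [50, 53, 58, 59, 68] (0 swaps)

After 3 passes: [50, 53, 58, 59, 68]


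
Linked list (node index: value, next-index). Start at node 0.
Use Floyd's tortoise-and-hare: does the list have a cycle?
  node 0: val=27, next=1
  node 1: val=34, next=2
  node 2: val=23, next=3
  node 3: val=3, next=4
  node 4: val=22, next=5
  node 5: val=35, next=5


Floyd's tortoise (slow, +1) and hare (fast, +2):
  init: slow=0, fast=0
  step 1: slow=1, fast=2
  step 2: slow=2, fast=4
  step 3: slow=3, fast=5
  step 4: slow=4, fast=5
  step 5: slow=5, fast=5
  slow == fast at node 5: cycle detected

Cycle: yes


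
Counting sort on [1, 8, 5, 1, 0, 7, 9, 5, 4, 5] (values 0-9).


Input: [1, 8, 5, 1, 0, 7, 9, 5, 4, 5]
Counts: [1, 2, 0, 0, 1, 3, 0, 1, 1, 1]

Sorted: [0, 1, 1, 4, 5, 5, 5, 7, 8, 9]


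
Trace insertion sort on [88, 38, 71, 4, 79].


Initial: [88, 38, 71, 4, 79]
Insert 38: [38, 88, 71, 4, 79]
Insert 71: [38, 71, 88, 4, 79]
Insert 4: [4, 38, 71, 88, 79]
Insert 79: [4, 38, 71, 79, 88]

Sorted: [4, 38, 71, 79, 88]


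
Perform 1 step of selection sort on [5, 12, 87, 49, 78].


Initial: [5, 12, 87, 49, 78]
Step 1: min=5 at 0
  Swap: [5, 12, 87, 49, 78]

After 1 step: [5, 12, 87, 49, 78]


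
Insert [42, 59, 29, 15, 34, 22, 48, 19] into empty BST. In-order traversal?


Insert 42: root
Insert 59: R from 42
Insert 29: L from 42
Insert 15: L from 42 -> L from 29
Insert 34: L from 42 -> R from 29
Insert 22: L from 42 -> L from 29 -> R from 15
Insert 48: R from 42 -> L from 59
Insert 19: L from 42 -> L from 29 -> R from 15 -> L from 22

In-order: [15, 19, 22, 29, 34, 42, 48, 59]


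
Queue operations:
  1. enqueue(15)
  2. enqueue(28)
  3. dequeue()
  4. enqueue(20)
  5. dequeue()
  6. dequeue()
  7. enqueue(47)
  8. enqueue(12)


enqueue(15) -> [15]
enqueue(28) -> [15, 28]
dequeue()->15, [28]
enqueue(20) -> [28, 20]
dequeue()->28, [20]
dequeue()->20, []
enqueue(47) -> [47]
enqueue(12) -> [47, 12]

Final queue: [47, 12]


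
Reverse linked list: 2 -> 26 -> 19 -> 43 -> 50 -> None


Step 1: curr=2, set curr.next=prev(None) | reversed so far: 2
Step 2: curr=26, set curr.next=prev(2) | reversed so far: 26 -> 2
Step 3: curr=19, set curr.next=prev(26) | reversed so far: 19 -> 26 -> 2
Step 4: curr=43, set curr.next=prev(19) | reversed so far: 43 -> 19 -> 26 -> 2
Step 5: curr=50, set curr.next=prev(43) | reversed so far: 50 -> 43 -> 19 -> 26 -> 2

50 -> 43 -> 19 -> 26 -> 2 -> None


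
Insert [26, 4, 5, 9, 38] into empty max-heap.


Insert 26: [26]
Insert 4: [26, 4]
Insert 5: [26, 4, 5]
Insert 9: [26, 9, 5, 4]
Insert 38: [38, 26, 5, 4, 9]

Final heap: [38, 26, 5, 4, 9]


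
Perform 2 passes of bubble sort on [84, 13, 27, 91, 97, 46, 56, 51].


Initial: [84, 13, 27, 91, 97, 46, 56, 51]
Pass 1: [13, 27, 84, 91, 46, 56, 51, 97] (5 swaps)
Pass 2: [13, 27, 84, 46, 56, 51, 91, 97] (3 swaps)

After 2 passes: [13, 27, 84, 46, 56, 51, 91, 97]


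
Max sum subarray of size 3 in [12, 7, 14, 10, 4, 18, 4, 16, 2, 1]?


[0:3]: 33
[1:4]: 31
[2:5]: 28
[3:6]: 32
[4:7]: 26
[5:8]: 38
[6:9]: 22
[7:10]: 19

Max: 38 at [5:8]


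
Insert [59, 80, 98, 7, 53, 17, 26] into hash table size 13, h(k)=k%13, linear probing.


Insert 59: h=7 -> slot 7
Insert 80: h=2 -> slot 2
Insert 98: h=7, 1 probes -> slot 8
Insert 7: h=7, 2 probes -> slot 9
Insert 53: h=1 -> slot 1
Insert 17: h=4 -> slot 4
Insert 26: h=0 -> slot 0

Table: [26, 53, 80, None, 17, None, None, 59, 98, 7, None, None, None]


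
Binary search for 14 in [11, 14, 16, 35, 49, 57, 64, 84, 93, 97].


Step 1: lo=0, hi=9, mid=4, val=49
Step 2: lo=0, hi=3, mid=1, val=14

Found at index 1


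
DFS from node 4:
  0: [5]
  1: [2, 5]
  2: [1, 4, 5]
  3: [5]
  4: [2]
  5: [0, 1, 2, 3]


Visit 4, push [2]
Visit 2, push [5, 1]
Visit 1, push [5]
Visit 5, push [3, 0]
Visit 0, push []
Visit 3, push []

DFS order: [4, 2, 1, 5, 0, 3]


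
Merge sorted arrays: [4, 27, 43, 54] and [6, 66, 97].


Take 4 from A
Take 6 from B
Take 27 from A
Take 43 from A
Take 54 from A

Merged: [4, 6, 27, 43, 54, 66, 97]


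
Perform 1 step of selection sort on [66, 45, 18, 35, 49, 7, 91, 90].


Initial: [66, 45, 18, 35, 49, 7, 91, 90]
Step 1: min=7 at 5
  Swap: [7, 45, 18, 35, 49, 66, 91, 90]

After 1 step: [7, 45, 18, 35, 49, 66, 91, 90]


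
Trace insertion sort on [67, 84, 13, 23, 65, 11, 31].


Initial: [67, 84, 13, 23, 65, 11, 31]
Insert 84: [67, 84, 13, 23, 65, 11, 31]
Insert 13: [13, 67, 84, 23, 65, 11, 31]
Insert 23: [13, 23, 67, 84, 65, 11, 31]
Insert 65: [13, 23, 65, 67, 84, 11, 31]
Insert 11: [11, 13, 23, 65, 67, 84, 31]
Insert 31: [11, 13, 23, 31, 65, 67, 84]

Sorted: [11, 13, 23, 31, 65, 67, 84]


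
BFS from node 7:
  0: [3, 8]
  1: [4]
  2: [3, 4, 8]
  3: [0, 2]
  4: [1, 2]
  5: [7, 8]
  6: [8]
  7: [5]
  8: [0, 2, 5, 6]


Visit 7, enqueue [5]
Visit 5, enqueue [8]
Visit 8, enqueue [0, 2, 6]
Visit 0, enqueue [3]
Visit 2, enqueue [4]
Visit 6, enqueue []
Visit 3, enqueue []
Visit 4, enqueue [1]
Visit 1, enqueue []

BFS order: [7, 5, 8, 0, 2, 6, 3, 4, 1]


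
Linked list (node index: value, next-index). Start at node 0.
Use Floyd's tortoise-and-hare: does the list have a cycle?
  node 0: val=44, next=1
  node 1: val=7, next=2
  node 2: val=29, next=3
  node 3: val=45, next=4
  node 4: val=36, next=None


Floyd's tortoise (slow, +1) and hare (fast, +2):
  init: slow=0, fast=0
  step 1: slow=1, fast=2
  step 2: slow=2, fast=4
  step 3: fast -> None, no cycle

Cycle: no


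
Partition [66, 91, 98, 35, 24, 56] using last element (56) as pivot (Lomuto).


Pivot: 56
  35 <= 56: swap -> [35, 91, 98, 66, 24, 56]
  24 <= 56: swap -> [35, 24, 98, 66, 91, 56]
Place pivot at 2: [35, 24, 56, 66, 91, 98]

Partitioned: [35, 24, 56, 66, 91, 98]


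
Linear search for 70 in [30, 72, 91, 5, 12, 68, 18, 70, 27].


i=0: 30!=70
i=1: 72!=70
i=2: 91!=70
i=3: 5!=70
i=4: 12!=70
i=5: 68!=70
i=6: 18!=70
i=7: 70==70 found!

Found at 7, 8 comps


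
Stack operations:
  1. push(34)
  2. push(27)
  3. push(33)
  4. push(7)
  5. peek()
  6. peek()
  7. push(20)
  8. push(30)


push(34) -> [34]
push(27) -> [34, 27]
push(33) -> [34, 27, 33]
push(7) -> [34, 27, 33, 7]
peek()->7
peek()->7
push(20) -> [34, 27, 33, 7, 20]
push(30) -> [34, 27, 33, 7, 20, 30]

Final stack: [34, 27, 33, 7, 20, 30]


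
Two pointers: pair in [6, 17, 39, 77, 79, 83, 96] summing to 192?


lo=0(6)+hi=6(96)=102
lo=1(17)+hi=6(96)=113
lo=2(39)+hi=6(96)=135
lo=3(77)+hi=6(96)=173
lo=4(79)+hi=6(96)=175
lo=5(83)+hi=6(96)=179

No pair found


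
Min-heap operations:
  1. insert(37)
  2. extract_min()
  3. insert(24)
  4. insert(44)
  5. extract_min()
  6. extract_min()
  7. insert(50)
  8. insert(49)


insert(37) -> [37]
extract_min()->37, []
insert(24) -> [24]
insert(44) -> [24, 44]
extract_min()->24, [44]
extract_min()->44, []
insert(50) -> [50]
insert(49) -> [49, 50]

Final heap: [49, 50]


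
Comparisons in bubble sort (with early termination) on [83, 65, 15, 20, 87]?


Algorithm: bubble sort (with early termination)
Input: [83, 65, 15, 20, 87]
Sorted: [15, 20, 65, 83, 87]

9


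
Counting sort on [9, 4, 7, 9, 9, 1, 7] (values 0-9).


Input: [9, 4, 7, 9, 9, 1, 7]
Counts: [0, 1, 0, 0, 1, 0, 0, 2, 0, 3]

Sorted: [1, 4, 7, 7, 9, 9, 9]


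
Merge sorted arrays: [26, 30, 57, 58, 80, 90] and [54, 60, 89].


Take 26 from A
Take 30 from A
Take 54 from B
Take 57 from A
Take 58 from A
Take 60 from B
Take 80 from A
Take 89 from B

Merged: [26, 30, 54, 57, 58, 60, 80, 89, 90]


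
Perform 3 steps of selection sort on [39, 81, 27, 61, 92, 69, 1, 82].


Initial: [39, 81, 27, 61, 92, 69, 1, 82]
Step 1: min=1 at 6
  Swap: [1, 81, 27, 61, 92, 69, 39, 82]
Step 2: min=27 at 2
  Swap: [1, 27, 81, 61, 92, 69, 39, 82]
Step 3: min=39 at 6
  Swap: [1, 27, 39, 61, 92, 69, 81, 82]

After 3 steps: [1, 27, 39, 61, 92, 69, 81, 82]


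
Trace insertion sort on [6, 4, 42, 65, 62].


Initial: [6, 4, 42, 65, 62]
Insert 4: [4, 6, 42, 65, 62]
Insert 42: [4, 6, 42, 65, 62]
Insert 65: [4, 6, 42, 65, 62]
Insert 62: [4, 6, 42, 62, 65]

Sorted: [4, 6, 42, 62, 65]


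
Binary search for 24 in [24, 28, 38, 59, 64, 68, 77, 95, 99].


Step 1: lo=0, hi=8, mid=4, val=64
Step 2: lo=0, hi=3, mid=1, val=28
Step 3: lo=0, hi=0, mid=0, val=24

Found at index 0


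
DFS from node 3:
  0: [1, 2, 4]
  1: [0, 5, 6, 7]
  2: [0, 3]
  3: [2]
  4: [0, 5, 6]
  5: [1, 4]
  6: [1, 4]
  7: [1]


Visit 3, push [2]
Visit 2, push [0]
Visit 0, push [4, 1]
Visit 1, push [7, 6, 5]
Visit 5, push [4]
Visit 4, push [6]
Visit 6, push []
Visit 7, push []

DFS order: [3, 2, 0, 1, 5, 4, 6, 7]


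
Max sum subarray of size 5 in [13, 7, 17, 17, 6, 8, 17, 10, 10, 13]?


[0:5]: 60
[1:6]: 55
[2:7]: 65
[3:8]: 58
[4:9]: 51
[5:10]: 58

Max: 65 at [2:7]


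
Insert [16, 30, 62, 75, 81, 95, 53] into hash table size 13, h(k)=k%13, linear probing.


Insert 16: h=3 -> slot 3
Insert 30: h=4 -> slot 4
Insert 62: h=10 -> slot 10
Insert 75: h=10, 1 probes -> slot 11
Insert 81: h=3, 2 probes -> slot 5
Insert 95: h=4, 2 probes -> slot 6
Insert 53: h=1 -> slot 1

Table: [None, 53, None, 16, 30, 81, 95, None, None, None, 62, 75, None]


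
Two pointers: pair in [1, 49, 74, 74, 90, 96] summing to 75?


lo=0(1)+hi=5(96)=97
lo=0(1)+hi=4(90)=91
lo=0(1)+hi=3(74)=75

Yes: 1+74=75


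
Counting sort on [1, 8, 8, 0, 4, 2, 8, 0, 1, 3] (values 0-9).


Input: [1, 8, 8, 0, 4, 2, 8, 0, 1, 3]
Counts: [2, 2, 1, 1, 1, 0, 0, 0, 3, 0]

Sorted: [0, 0, 1, 1, 2, 3, 4, 8, 8, 8]


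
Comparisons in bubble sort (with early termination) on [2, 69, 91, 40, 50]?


Algorithm: bubble sort (with early termination)
Input: [2, 69, 91, 40, 50]
Sorted: [2, 40, 50, 69, 91]

9


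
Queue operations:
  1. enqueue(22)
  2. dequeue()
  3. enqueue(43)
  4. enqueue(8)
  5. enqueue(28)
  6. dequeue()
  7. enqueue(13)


enqueue(22) -> [22]
dequeue()->22, []
enqueue(43) -> [43]
enqueue(8) -> [43, 8]
enqueue(28) -> [43, 8, 28]
dequeue()->43, [8, 28]
enqueue(13) -> [8, 28, 13]

Final queue: [8, 28, 13]


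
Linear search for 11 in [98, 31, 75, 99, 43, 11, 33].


i=0: 98!=11
i=1: 31!=11
i=2: 75!=11
i=3: 99!=11
i=4: 43!=11
i=5: 11==11 found!

Found at 5, 6 comps


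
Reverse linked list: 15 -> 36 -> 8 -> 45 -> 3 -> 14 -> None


Step 1: curr=15, set curr.next=prev(None) | reversed so far: 15
Step 2: curr=36, set curr.next=prev(15) | reversed so far: 36 -> 15
Step 3: curr=8, set curr.next=prev(36) | reversed so far: 8 -> 36 -> 15
Step 4: curr=45, set curr.next=prev(8) | reversed so far: 45 -> 8 -> 36 -> 15
Step 5: curr=3, set curr.next=prev(45) | reversed so far: 3 -> 45 -> 8 -> 36 -> 15
Step 6: curr=14, set curr.next=prev(3) | reversed so far: 14 -> 3 -> 45 -> 8 -> 36 -> 15

14 -> 3 -> 45 -> 8 -> 36 -> 15 -> None


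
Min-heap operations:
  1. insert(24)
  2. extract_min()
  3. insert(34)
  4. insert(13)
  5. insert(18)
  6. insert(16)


insert(24) -> [24]
extract_min()->24, []
insert(34) -> [34]
insert(13) -> [13, 34]
insert(18) -> [13, 34, 18]
insert(16) -> [13, 16, 18, 34]

Final heap: [13, 16, 18, 34]


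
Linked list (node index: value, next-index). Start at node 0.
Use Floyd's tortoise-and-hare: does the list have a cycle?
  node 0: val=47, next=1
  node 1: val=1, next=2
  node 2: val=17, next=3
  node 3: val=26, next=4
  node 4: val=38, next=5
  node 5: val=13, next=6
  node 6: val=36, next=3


Floyd's tortoise (slow, +1) and hare (fast, +2):
  init: slow=0, fast=0
  step 1: slow=1, fast=2
  step 2: slow=2, fast=4
  step 3: slow=3, fast=6
  step 4: slow=4, fast=4
  slow == fast at node 4: cycle detected

Cycle: yes


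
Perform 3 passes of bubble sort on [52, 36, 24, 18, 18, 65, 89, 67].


Initial: [52, 36, 24, 18, 18, 65, 89, 67]
Pass 1: [36, 24, 18, 18, 52, 65, 67, 89] (5 swaps)
Pass 2: [24, 18, 18, 36, 52, 65, 67, 89] (3 swaps)
Pass 3: [18, 18, 24, 36, 52, 65, 67, 89] (2 swaps)

After 3 passes: [18, 18, 24, 36, 52, 65, 67, 89]


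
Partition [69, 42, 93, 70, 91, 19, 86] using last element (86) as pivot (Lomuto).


Pivot: 86
  69 <= 86: advance i (no swap)
  42 <= 86: advance i (no swap)
  70 <= 86: swap -> [69, 42, 70, 93, 91, 19, 86]
  19 <= 86: swap -> [69, 42, 70, 19, 91, 93, 86]
Place pivot at 4: [69, 42, 70, 19, 86, 93, 91]

Partitioned: [69, 42, 70, 19, 86, 93, 91]


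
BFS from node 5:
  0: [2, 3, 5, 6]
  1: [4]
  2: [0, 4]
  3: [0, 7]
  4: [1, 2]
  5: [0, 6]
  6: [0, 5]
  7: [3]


Visit 5, enqueue [0, 6]
Visit 0, enqueue [2, 3]
Visit 6, enqueue []
Visit 2, enqueue [4]
Visit 3, enqueue [7]
Visit 4, enqueue [1]
Visit 7, enqueue []
Visit 1, enqueue []

BFS order: [5, 0, 6, 2, 3, 4, 7, 1]


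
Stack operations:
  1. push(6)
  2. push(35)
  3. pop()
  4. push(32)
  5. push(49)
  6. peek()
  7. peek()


push(6) -> [6]
push(35) -> [6, 35]
pop()->35, [6]
push(32) -> [6, 32]
push(49) -> [6, 32, 49]
peek()->49
peek()->49

Final stack: [6, 32, 49]


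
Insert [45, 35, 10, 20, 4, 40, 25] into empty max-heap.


Insert 45: [45]
Insert 35: [45, 35]
Insert 10: [45, 35, 10]
Insert 20: [45, 35, 10, 20]
Insert 4: [45, 35, 10, 20, 4]
Insert 40: [45, 35, 40, 20, 4, 10]
Insert 25: [45, 35, 40, 20, 4, 10, 25]

Final heap: [45, 35, 40, 20, 4, 10, 25]


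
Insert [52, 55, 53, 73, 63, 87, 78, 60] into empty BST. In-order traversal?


Insert 52: root
Insert 55: R from 52
Insert 53: R from 52 -> L from 55
Insert 73: R from 52 -> R from 55
Insert 63: R from 52 -> R from 55 -> L from 73
Insert 87: R from 52 -> R from 55 -> R from 73
Insert 78: R from 52 -> R from 55 -> R from 73 -> L from 87
Insert 60: R from 52 -> R from 55 -> L from 73 -> L from 63

In-order: [52, 53, 55, 60, 63, 73, 78, 87]


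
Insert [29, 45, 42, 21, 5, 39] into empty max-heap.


Insert 29: [29]
Insert 45: [45, 29]
Insert 42: [45, 29, 42]
Insert 21: [45, 29, 42, 21]
Insert 5: [45, 29, 42, 21, 5]
Insert 39: [45, 29, 42, 21, 5, 39]

Final heap: [45, 29, 42, 21, 5, 39]


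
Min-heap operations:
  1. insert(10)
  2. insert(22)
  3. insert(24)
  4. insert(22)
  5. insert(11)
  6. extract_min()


insert(10) -> [10]
insert(22) -> [10, 22]
insert(24) -> [10, 22, 24]
insert(22) -> [10, 22, 24, 22]
insert(11) -> [10, 11, 24, 22, 22]
extract_min()->10, [11, 22, 24, 22]

Final heap: [11, 22, 24, 22]


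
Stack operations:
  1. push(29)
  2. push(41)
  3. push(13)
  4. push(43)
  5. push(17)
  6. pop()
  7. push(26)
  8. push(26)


push(29) -> [29]
push(41) -> [29, 41]
push(13) -> [29, 41, 13]
push(43) -> [29, 41, 13, 43]
push(17) -> [29, 41, 13, 43, 17]
pop()->17, [29, 41, 13, 43]
push(26) -> [29, 41, 13, 43, 26]
push(26) -> [29, 41, 13, 43, 26, 26]

Final stack: [29, 41, 13, 43, 26, 26]


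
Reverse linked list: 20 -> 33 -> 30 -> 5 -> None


Step 1: curr=20, set curr.next=prev(None) | reversed so far: 20
Step 2: curr=33, set curr.next=prev(20) | reversed so far: 33 -> 20
Step 3: curr=30, set curr.next=prev(33) | reversed so far: 30 -> 33 -> 20
Step 4: curr=5, set curr.next=prev(30) | reversed so far: 5 -> 30 -> 33 -> 20

5 -> 30 -> 33 -> 20 -> None


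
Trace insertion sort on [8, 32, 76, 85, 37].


Initial: [8, 32, 76, 85, 37]
Insert 32: [8, 32, 76, 85, 37]
Insert 76: [8, 32, 76, 85, 37]
Insert 85: [8, 32, 76, 85, 37]
Insert 37: [8, 32, 37, 76, 85]

Sorted: [8, 32, 37, 76, 85]


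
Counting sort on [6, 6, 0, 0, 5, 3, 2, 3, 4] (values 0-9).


Input: [6, 6, 0, 0, 5, 3, 2, 3, 4]
Counts: [2, 0, 1, 2, 1, 1, 2, 0, 0, 0]

Sorted: [0, 0, 2, 3, 3, 4, 5, 6, 6]


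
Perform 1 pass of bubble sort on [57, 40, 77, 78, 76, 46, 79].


Initial: [57, 40, 77, 78, 76, 46, 79]
Pass 1: [40, 57, 77, 76, 46, 78, 79] (3 swaps)

After 1 pass: [40, 57, 77, 76, 46, 78, 79]


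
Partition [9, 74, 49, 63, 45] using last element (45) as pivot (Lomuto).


Pivot: 45
  9 <= 45: advance i (no swap)
Place pivot at 1: [9, 45, 49, 63, 74]

Partitioned: [9, 45, 49, 63, 74]


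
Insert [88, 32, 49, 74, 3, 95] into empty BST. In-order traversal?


Insert 88: root
Insert 32: L from 88
Insert 49: L from 88 -> R from 32
Insert 74: L from 88 -> R from 32 -> R from 49
Insert 3: L from 88 -> L from 32
Insert 95: R from 88

In-order: [3, 32, 49, 74, 88, 95]


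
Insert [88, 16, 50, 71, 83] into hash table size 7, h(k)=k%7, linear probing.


Insert 88: h=4 -> slot 4
Insert 16: h=2 -> slot 2
Insert 50: h=1 -> slot 1
Insert 71: h=1, 2 probes -> slot 3
Insert 83: h=6 -> slot 6

Table: [None, 50, 16, 71, 88, None, 83]


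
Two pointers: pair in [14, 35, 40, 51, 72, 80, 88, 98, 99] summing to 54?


lo=0(14)+hi=8(99)=113
lo=0(14)+hi=7(98)=112
lo=0(14)+hi=6(88)=102
lo=0(14)+hi=5(80)=94
lo=0(14)+hi=4(72)=86
lo=0(14)+hi=3(51)=65
lo=0(14)+hi=2(40)=54

Yes: 14+40=54


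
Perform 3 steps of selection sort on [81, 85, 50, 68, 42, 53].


Initial: [81, 85, 50, 68, 42, 53]
Step 1: min=42 at 4
  Swap: [42, 85, 50, 68, 81, 53]
Step 2: min=50 at 2
  Swap: [42, 50, 85, 68, 81, 53]
Step 3: min=53 at 5
  Swap: [42, 50, 53, 68, 81, 85]

After 3 steps: [42, 50, 53, 68, 81, 85]


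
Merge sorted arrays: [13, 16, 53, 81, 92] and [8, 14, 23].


Take 8 from B
Take 13 from A
Take 14 from B
Take 16 from A
Take 23 from B

Merged: [8, 13, 14, 16, 23, 53, 81, 92]


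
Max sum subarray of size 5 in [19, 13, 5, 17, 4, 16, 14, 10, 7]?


[0:5]: 58
[1:6]: 55
[2:7]: 56
[3:8]: 61
[4:9]: 51

Max: 61 at [3:8]


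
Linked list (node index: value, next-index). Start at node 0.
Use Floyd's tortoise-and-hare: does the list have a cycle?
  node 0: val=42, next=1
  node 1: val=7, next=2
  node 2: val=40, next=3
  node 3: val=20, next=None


Floyd's tortoise (slow, +1) and hare (fast, +2):
  init: slow=0, fast=0
  step 1: slow=1, fast=2
  step 2: fast 2->3->None, no cycle

Cycle: no


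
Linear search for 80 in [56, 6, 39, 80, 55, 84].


i=0: 56!=80
i=1: 6!=80
i=2: 39!=80
i=3: 80==80 found!

Found at 3, 4 comps


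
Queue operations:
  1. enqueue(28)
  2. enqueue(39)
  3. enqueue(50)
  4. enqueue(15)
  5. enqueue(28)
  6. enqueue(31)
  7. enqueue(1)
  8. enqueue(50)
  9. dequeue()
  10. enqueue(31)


enqueue(28) -> [28]
enqueue(39) -> [28, 39]
enqueue(50) -> [28, 39, 50]
enqueue(15) -> [28, 39, 50, 15]
enqueue(28) -> [28, 39, 50, 15, 28]
enqueue(31) -> [28, 39, 50, 15, 28, 31]
enqueue(1) -> [28, 39, 50, 15, 28, 31, 1]
enqueue(50) -> [28, 39, 50, 15, 28, 31, 1, 50]
dequeue()->28, [39, 50, 15, 28, 31, 1, 50]
enqueue(31) -> [39, 50, 15, 28, 31, 1, 50, 31]

Final queue: [39, 50, 15, 28, 31, 1, 50, 31]


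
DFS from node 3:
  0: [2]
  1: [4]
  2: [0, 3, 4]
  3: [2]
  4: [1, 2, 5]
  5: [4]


Visit 3, push [2]
Visit 2, push [4, 0]
Visit 0, push []
Visit 4, push [5, 1]
Visit 1, push []
Visit 5, push []

DFS order: [3, 2, 0, 4, 1, 5]


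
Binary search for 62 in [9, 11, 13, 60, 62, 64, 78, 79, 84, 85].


Step 1: lo=0, hi=9, mid=4, val=62

Found at index 4


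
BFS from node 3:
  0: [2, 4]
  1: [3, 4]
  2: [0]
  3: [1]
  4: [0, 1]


Visit 3, enqueue [1]
Visit 1, enqueue [4]
Visit 4, enqueue [0]
Visit 0, enqueue [2]
Visit 2, enqueue []

BFS order: [3, 1, 4, 0, 2]


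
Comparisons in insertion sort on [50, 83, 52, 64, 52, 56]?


Algorithm: insertion sort
Input: [50, 83, 52, 64, 52, 56]
Sorted: [50, 52, 52, 56, 64, 83]

11


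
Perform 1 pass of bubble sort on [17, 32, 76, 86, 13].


Initial: [17, 32, 76, 86, 13]
Pass 1: [17, 32, 76, 13, 86] (1 swaps)

After 1 pass: [17, 32, 76, 13, 86]


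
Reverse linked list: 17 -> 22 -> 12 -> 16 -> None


Step 1: curr=17, set curr.next=prev(None) | reversed so far: 17
Step 2: curr=22, set curr.next=prev(17) | reversed so far: 22 -> 17
Step 3: curr=12, set curr.next=prev(22) | reversed so far: 12 -> 22 -> 17
Step 4: curr=16, set curr.next=prev(12) | reversed so far: 16 -> 12 -> 22 -> 17

16 -> 12 -> 22 -> 17 -> None


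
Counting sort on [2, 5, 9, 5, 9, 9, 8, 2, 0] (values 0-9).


Input: [2, 5, 9, 5, 9, 9, 8, 2, 0]
Counts: [1, 0, 2, 0, 0, 2, 0, 0, 1, 3]

Sorted: [0, 2, 2, 5, 5, 8, 9, 9, 9]


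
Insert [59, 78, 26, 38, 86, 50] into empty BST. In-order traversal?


Insert 59: root
Insert 78: R from 59
Insert 26: L from 59
Insert 38: L from 59 -> R from 26
Insert 86: R from 59 -> R from 78
Insert 50: L from 59 -> R from 26 -> R from 38

In-order: [26, 38, 50, 59, 78, 86]


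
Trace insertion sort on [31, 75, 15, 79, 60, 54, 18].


Initial: [31, 75, 15, 79, 60, 54, 18]
Insert 75: [31, 75, 15, 79, 60, 54, 18]
Insert 15: [15, 31, 75, 79, 60, 54, 18]
Insert 79: [15, 31, 75, 79, 60, 54, 18]
Insert 60: [15, 31, 60, 75, 79, 54, 18]
Insert 54: [15, 31, 54, 60, 75, 79, 18]
Insert 18: [15, 18, 31, 54, 60, 75, 79]

Sorted: [15, 18, 31, 54, 60, 75, 79]


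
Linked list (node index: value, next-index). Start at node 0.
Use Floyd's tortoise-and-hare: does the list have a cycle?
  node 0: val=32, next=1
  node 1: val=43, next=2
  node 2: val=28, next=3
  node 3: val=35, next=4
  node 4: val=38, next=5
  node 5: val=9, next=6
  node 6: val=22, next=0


Floyd's tortoise (slow, +1) and hare (fast, +2):
  init: slow=0, fast=0
  step 1: slow=1, fast=2
  step 2: slow=2, fast=4
  step 3: slow=3, fast=6
  step 4: slow=4, fast=1
  step 5: slow=5, fast=3
  step 6: slow=6, fast=5
  step 7: slow=0, fast=0
  slow == fast at node 0: cycle detected

Cycle: yes


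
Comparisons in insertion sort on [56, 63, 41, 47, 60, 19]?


Algorithm: insertion sort
Input: [56, 63, 41, 47, 60, 19]
Sorted: [19, 41, 47, 56, 60, 63]

13


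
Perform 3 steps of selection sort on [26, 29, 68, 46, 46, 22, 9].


Initial: [26, 29, 68, 46, 46, 22, 9]
Step 1: min=9 at 6
  Swap: [9, 29, 68, 46, 46, 22, 26]
Step 2: min=22 at 5
  Swap: [9, 22, 68, 46, 46, 29, 26]
Step 3: min=26 at 6
  Swap: [9, 22, 26, 46, 46, 29, 68]

After 3 steps: [9, 22, 26, 46, 46, 29, 68]


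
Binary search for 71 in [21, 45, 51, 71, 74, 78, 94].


Step 1: lo=0, hi=6, mid=3, val=71

Found at index 3


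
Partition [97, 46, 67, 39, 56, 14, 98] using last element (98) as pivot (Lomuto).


Pivot: 98
  97 <= 98: advance i (no swap)
  46 <= 98: advance i (no swap)
  67 <= 98: advance i (no swap)
  39 <= 98: advance i (no swap)
  56 <= 98: advance i (no swap)
  14 <= 98: advance i (no swap)
Place pivot at 6: [97, 46, 67, 39, 56, 14, 98]

Partitioned: [97, 46, 67, 39, 56, 14, 98]


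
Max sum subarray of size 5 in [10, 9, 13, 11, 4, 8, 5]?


[0:5]: 47
[1:6]: 45
[2:7]: 41

Max: 47 at [0:5]


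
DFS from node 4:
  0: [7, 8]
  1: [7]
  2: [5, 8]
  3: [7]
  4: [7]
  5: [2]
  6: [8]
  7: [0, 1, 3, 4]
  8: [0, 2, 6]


Visit 4, push [7]
Visit 7, push [3, 1, 0]
Visit 0, push [8]
Visit 8, push [6, 2]
Visit 2, push [5]
Visit 5, push []
Visit 6, push []
Visit 1, push []
Visit 3, push []

DFS order: [4, 7, 0, 8, 2, 5, 6, 1, 3]


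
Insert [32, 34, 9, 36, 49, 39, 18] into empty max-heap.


Insert 32: [32]
Insert 34: [34, 32]
Insert 9: [34, 32, 9]
Insert 36: [36, 34, 9, 32]
Insert 49: [49, 36, 9, 32, 34]
Insert 39: [49, 36, 39, 32, 34, 9]
Insert 18: [49, 36, 39, 32, 34, 9, 18]

Final heap: [49, 36, 39, 32, 34, 9, 18]


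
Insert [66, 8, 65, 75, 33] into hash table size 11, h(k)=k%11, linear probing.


Insert 66: h=0 -> slot 0
Insert 8: h=8 -> slot 8
Insert 65: h=10 -> slot 10
Insert 75: h=9 -> slot 9
Insert 33: h=0, 1 probes -> slot 1

Table: [66, 33, None, None, None, None, None, None, 8, 75, 65]


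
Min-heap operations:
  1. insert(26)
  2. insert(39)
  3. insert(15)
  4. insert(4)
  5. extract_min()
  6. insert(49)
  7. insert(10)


insert(26) -> [26]
insert(39) -> [26, 39]
insert(15) -> [15, 39, 26]
insert(4) -> [4, 15, 26, 39]
extract_min()->4, [15, 39, 26]
insert(49) -> [15, 39, 26, 49]
insert(10) -> [10, 15, 26, 49, 39]

Final heap: [10, 15, 26, 49, 39]


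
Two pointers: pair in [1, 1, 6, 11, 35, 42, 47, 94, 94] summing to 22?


lo=0(1)+hi=8(94)=95
lo=0(1)+hi=7(94)=95
lo=0(1)+hi=6(47)=48
lo=0(1)+hi=5(42)=43
lo=0(1)+hi=4(35)=36
lo=0(1)+hi=3(11)=12
lo=1(1)+hi=3(11)=12
lo=2(6)+hi=3(11)=17

No pair found


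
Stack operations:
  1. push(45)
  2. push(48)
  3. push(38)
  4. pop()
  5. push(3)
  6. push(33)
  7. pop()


push(45) -> [45]
push(48) -> [45, 48]
push(38) -> [45, 48, 38]
pop()->38, [45, 48]
push(3) -> [45, 48, 3]
push(33) -> [45, 48, 3, 33]
pop()->33, [45, 48, 3]

Final stack: [45, 48, 3]


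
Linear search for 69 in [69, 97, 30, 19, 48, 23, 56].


i=0: 69==69 found!

Found at 0, 1 comps


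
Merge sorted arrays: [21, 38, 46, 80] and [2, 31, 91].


Take 2 from B
Take 21 from A
Take 31 from B
Take 38 from A
Take 46 from A
Take 80 from A

Merged: [2, 21, 31, 38, 46, 80, 91]


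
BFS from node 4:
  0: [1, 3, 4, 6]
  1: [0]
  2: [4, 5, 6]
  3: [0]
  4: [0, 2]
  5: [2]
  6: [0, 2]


Visit 4, enqueue [0, 2]
Visit 0, enqueue [1, 3, 6]
Visit 2, enqueue [5]
Visit 1, enqueue []
Visit 3, enqueue []
Visit 6, enqueue []
Visit 5, enqueue []

BFS order: [4, 0, 2, 1, 3, 6, 5]


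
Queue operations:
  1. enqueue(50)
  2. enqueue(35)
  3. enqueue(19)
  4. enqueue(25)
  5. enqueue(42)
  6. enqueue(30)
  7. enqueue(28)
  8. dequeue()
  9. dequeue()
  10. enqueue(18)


enqueue(50) -> [50]
enqueue(35) -> [50, 35]
enqueue(19) -> [50, 35, 19]
enqueue(25) -> [50, 35, 19, 25]
enqueue(42) -> [50, 35, 19, 25, 42]
enqueue(30) -> [50, 35, 19, 25, 42, 30]
enqueue(28) -> [50, 35, 19, 25, 42, 30, 28]
dequeue()->50, [35, 19, 25, 42, 30, 28]
dequeue()->35, [19, 25, 42, 30, 28]
enqueue(18) -> [19, 25, 42, 30, 28, 18]

Final queue: [19, 25, 42, 30, 28, 18]


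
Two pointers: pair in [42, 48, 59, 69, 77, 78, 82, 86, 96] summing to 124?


lo=0(42)+hi=8(96)=138
lo=0(42)+hi=7(86)=128
lo=0(42)+hi=6(82)=124

Yes: 42+82=124


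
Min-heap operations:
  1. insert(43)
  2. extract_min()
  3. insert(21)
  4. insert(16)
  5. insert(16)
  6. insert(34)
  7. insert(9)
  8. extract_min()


insert(43) -> [43]
extract_min()->43, []
insert(21) -> [21]
insert(16) -> [16, 21]
insert(16) -> [16, 21, 16]
insert(34) -> [16, 21, 16, 34]
insert(9) -> [9, 16, 16, 34, 21]
extract_min()->9, [16, 16, 21, 34]

Final heap: [16, 16, 21, 34]


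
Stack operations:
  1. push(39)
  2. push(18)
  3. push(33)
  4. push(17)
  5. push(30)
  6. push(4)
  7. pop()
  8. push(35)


push(39) -> [39]
push(18) -> [39, 18]
push(33) -> [39, 18, 33]
push(17) -> [39, 18, 33, 17]
push(30) -> [39, 18, 33, 17, 30]
push(4) -> [39, 18, 33, 17, 30, 4]
pop()->4, [39, 18, 33, 17, 30]
push(35) -> [39, 18, 33, 17, 30, 35]

Final stack: [39, 18, 33, 17, 30, 35]


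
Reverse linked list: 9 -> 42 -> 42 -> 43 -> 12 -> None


Step 1: curr=9, set curr.next=prev(None) | reversed so far: 9
Step 2: curr=42, set curr.next=prev(9) | reversed so far: 42 -> 9
Step 3: curr=42, set curr.next=prev(42) | reversed so far: 42 -> 42 -> 9
Step 4: curr=43, set curr.next=prev(42) | reversed so far: 43 -> 42 -> 42 -> 9
Step 5: curr=12, set curr.next=prev(43) | reversed so far: 12 -> 43 -> 42 -> 42 -> 9

12 -> 43 -> 42 -> 42 -> 9 -> None


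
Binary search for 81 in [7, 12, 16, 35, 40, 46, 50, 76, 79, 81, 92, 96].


Step 1: lo=0, hi=11, mid=5, val=46
Step 2: lo=6, hi=11, mid=8, val=79
Step 3: lo=9, hi=11, mid=10, val=92
Step 4: lo=9, hi=9, mid=9, val=81

Found at index 9


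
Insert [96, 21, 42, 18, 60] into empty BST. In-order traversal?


Insert 96: root
Insert 21: L from 96
Insert 42: L from 96 -> R from 21
Insert 18: L from 96 -> L from 21
Insert 60: L from 96 -> R from 21 -> R from 42

In-order: [18, 21, 42, 60, 96]


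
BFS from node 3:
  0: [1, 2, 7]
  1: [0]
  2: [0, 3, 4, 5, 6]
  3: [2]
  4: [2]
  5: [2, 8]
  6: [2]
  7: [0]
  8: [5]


Visit 3, enqueue [2]
Visit 2, enqueue [0, 4, 5, 6]
Visit 0, enqueue [1, 7]
Visit 4, enqueue []
Visit 5, enqueue [8]
Visit 6, enqueue []
Visit 1, enqueue []
Visit 7, enqueue []
Visit 8, enqueue []

BFS order: [3, 2, 0, 4, 5, 6, 1, 7, 8]


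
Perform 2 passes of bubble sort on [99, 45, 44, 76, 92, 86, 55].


Initial: [99, 45, 44, 76, 92, 86, 55]
Pass 1: [45, 44, 76, 92, 86, 55, 99] (6 swaps)
Pass 2: [44, 45, 76, 86, 55, 92, 99] (3 swaps)

After 2 passes: [44, 45, 76, 86, 55, 92, 99]


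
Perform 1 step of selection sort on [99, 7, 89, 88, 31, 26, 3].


Initial: [99, 7, 89, 88, 31, 26, 3]
Step 1: min=3 at 6
  Swap: [3, 7, 89, 88, 31, 26, 99]

After 1 step: [3, 7, 89, 88, 31, 26, 99]


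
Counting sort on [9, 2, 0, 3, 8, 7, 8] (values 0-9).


Input: [9, 2, 0, 3, 8, 7, 8]
Counts: [1, 0, 1, 1, 0, 0, 0, 1, 2, 1]

Sorted: [0, 2, 3, 7, 8, 8, 9]


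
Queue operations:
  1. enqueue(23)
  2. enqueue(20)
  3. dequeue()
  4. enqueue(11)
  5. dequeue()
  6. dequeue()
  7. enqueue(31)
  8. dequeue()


enqueue(23) -> [23]
enqueue(20) -> [23, 20]
dequeue()->23, [20]
enqueue(11) -> [20, 11]
dequeue()->20, [11]
dequeue()->11, []
enqueue(31) -> [31]
dequeue()->31, []

Final queue: []


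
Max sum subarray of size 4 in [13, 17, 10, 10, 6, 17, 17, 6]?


[0:4]: 50
[1:5]: 43
[2:6]: 43
[3:7]: 50
[4:8]: 46

Max: 50 at [0:4]


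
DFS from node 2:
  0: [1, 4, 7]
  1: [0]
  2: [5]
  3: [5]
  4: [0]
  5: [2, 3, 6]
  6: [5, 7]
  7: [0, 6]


Visit 2, push [5]
Visit 5, push [6, 3]
Visit 3, push []
Visit 6, push [7]
Visit 7, push [0]
Visit 0, push [4, 1]
Visit 1, push []
Visit 4, push []

DFS order: [2, 5, 3, 6, 7, 0, 1, 4]


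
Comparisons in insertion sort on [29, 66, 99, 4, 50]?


Algorithm: insertion sort
Input: [29, 66, 99, 4, 50]
Sorted: [4, 29, 50, 66, 99]

8


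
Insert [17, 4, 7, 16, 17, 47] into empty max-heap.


Insert 17: [17]
Insert 4: [17, 4]
Insert 7: [17, 4, 7]
Insert 16: [17, 16, 7, 4]
Insert 17: [17, 17, 7, 4, 16]
Insert 47: [47, 17, 17, 4, 16, 7]

Final heap: [47, 17, 17, 4, 16, 7]


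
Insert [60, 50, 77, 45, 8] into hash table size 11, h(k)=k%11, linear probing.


Insert 60: h=5 -> slot 5
Insert 50: h=6 -> slot 6
Insert 77: h=0 -> slot 0
Insert 45: h=1 -> slot 1
Insert 8: h=8 -> slot 8

Table: [77, 45, None, None, None, 60, 50, None, 8, None, None]


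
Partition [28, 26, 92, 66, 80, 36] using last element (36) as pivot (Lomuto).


Pivot: 36
  28 <= 36: advance i (no swap)
  26 <= 36: advance i (no swap)
Place pivot at 2: [28, 26, 36, 66, 80, 92]

Partitioned: [28, 26, 36, 66, 80, 92]


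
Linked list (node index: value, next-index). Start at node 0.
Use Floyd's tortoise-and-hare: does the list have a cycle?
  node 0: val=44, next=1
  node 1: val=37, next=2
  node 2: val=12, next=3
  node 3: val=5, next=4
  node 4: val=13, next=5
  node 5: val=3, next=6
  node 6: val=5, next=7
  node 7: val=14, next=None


Floyd's tortoise (slow, +1) and hare (fast, +2):
  init: slow=0, fast=0
  step 1: slow=1, fast=2
  step 2: slow=2, fast=4
  step 3: slow=3, fast=6
  step 4: fast 6->7->None, no cycle

Cycle: no


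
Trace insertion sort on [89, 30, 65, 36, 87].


Initial: [89, 30, 65, 36, 87]
Insert 30: [30, 89, 65, 36, 87]
Insert 65: [30, 65, 89, 36, 87]
Insert 36: [30, 36, 65, 89, 87]
Insert 87: [30, 36, 65, 87, 89]

Sorted: [30, 36, 65, 87, 89]


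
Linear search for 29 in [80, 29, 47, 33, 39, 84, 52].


i=0: 80!=29
i=1: 29==29 found!

Found at 1, 2 comps


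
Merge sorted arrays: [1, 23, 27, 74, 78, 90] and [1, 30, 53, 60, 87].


Take 1 from A
Take 1 from B
Take 23 from A
Take 27 from A
Take 30 from B
Take 53 from B
Take 60 from B
Take 74 from A
Take 78 from A
Take 87 from B

Merged: [1, 1, 23, 27, 30, 53, 60, 74, 78, 87, 90]


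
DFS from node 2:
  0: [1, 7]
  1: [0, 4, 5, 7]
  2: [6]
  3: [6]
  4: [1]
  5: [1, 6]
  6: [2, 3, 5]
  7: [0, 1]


Visit 2, push [6]
Visit 6, push [5, 3]
Visit 3, push []
Visit 5, push [1]
Visit 1, push [7, 4, 0]
Visit 0, push [7]
Visit 7, push []
Visit 4, push []

DFS order: [2, 6, 3, 5, 1, 0, 7, 4]


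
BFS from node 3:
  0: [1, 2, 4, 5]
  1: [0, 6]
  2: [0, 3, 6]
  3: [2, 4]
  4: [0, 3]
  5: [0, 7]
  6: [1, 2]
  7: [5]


Visit 3, enqueue [2, 4]
Visit 2, enqueue [0, 6]
Visit 4, enqueue []
Visit 0, enqueue [1, 5]
Visit 6, enqueue []
Visit 1, enqueue []
Visit 5, enqueue [7]
Visit 7, enqueue []

BFS order: [3, 2, 4, 0, 6, 1, 5, 7]


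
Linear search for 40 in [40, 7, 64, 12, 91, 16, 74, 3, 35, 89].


i=0: 40==40 found!

Found at 0, 1 comps


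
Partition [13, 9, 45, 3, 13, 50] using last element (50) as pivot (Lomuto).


Pivot: 50
  13 <= 50: advance i (no swap)
  9 <= 50: advance i (no swap)
  45 <= 50: advance i (no swap)
  3 <= 50: advance i (no swap)
  13 <= 50: advance i (no swap)
Place pivot at 5: [13, 9, 45, 3, 13, 50]

Partitioned: [13, 9, 45, 3, 13, 50]


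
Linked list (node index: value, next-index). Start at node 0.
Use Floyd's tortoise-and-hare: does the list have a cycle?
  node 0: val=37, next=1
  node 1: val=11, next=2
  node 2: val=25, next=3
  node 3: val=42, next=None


Floyd's tortoise (slow, +1) and hare (fast, +2):
  init: slow=0, fast=0
  step 1: slow=1, fast=2
  step 2: fast 2->3->None, no cycle

Cycle: no


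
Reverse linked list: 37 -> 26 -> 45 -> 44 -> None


Step 1: curr=37, set curr.next=prev(None) | reversed so far: 37
Step 2: curr=26, set curr.next=prev(37) | reversed so far: 26 -> 37
Step 3: curr=45, set curr.next=prev(26) | reversed so far: 45 -> 26 -> 37
Step 4: curr=44, set curr.next=prev(45) | reversed so far: 44 -> 45 -> 26 -> 37

44 -> 45 -> 26 -> 37 -> None


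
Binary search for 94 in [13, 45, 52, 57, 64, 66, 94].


Step 1: lo=0, hi=6, mid=3, val=57
Step 2: lo=4, hi=6, mid=5, val=66
Step 3: lo=6, hi=6, mid=6, val=94

Found at index 6


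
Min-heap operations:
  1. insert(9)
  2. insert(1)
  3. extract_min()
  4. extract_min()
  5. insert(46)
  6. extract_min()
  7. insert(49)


insert(9) -> [9]
insert(1) -> [1, 9]
extract_min()->1, [9]
extract_min()->9, []
insert(46) -> [46]
extract_min()->46, []
insert(49) -> [49]

Final heap: [49]


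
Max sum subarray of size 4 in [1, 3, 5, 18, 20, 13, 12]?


[0:4]: 27
[1:5]: 46
[2:6]: 56
[3:7]: 63

Max: 63 at [3:7]


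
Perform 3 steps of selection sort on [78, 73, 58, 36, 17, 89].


Initial: [78, 73, 58, 36, 17, 89]
Step 1: min=17 at 4
  Swap: [17, 73, 58, 36, 78, 89]
Step 2: min=36 at 3
  Swap: [17, 36, 58, 73, 78, 89]
Step 3: min=58 at 2
  Swap: [17, 36, 58, 73, 78, 89]

After 3 steps: [17, 36, 58, 73, 78, 89]


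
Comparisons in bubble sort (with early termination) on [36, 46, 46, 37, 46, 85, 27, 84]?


Algorithm: bubble sort (with early termination)
Input: [36, 46, 46, 37, 46, 85, 27, 84]
Sorted: [27, 36, 37, 46, 46, 46, 84, 85]

28


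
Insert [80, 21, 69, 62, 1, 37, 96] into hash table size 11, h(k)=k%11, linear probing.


Insert 80: h=3 -> slot 3
Insert 21: h=10 -> slot 10
Insert 69: h=3, 1 probes -> slot 4
Insert 62: h=7 -> slot 7
Insert 1: h=1 -> slot 1
Insert 37: h=4, 1 probes -> slot 5
Insert 96: h=8 -> slot 8

Table: [None, 1, None, 80, 69, 37, None, 62, 96, None, 21]


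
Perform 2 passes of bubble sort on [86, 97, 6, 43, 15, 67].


Initial: [86, 97, 6, 43, 15, 67]
Pass 1: [86, 6, 43, 15, 67, 97] (4 swaps)
Pass 2: [6, 43, 15, 67, 86, 97] (4 swaps)

After 2 passes: [6, 43, 15, 67, 86, 97]


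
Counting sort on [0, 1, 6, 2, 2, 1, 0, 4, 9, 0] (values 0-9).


Input: [0, 1, 6, 2, 2, 1, 0, 4, 9, 0]
Counts: [3, 2, 2, 0, 1, 0, 1, 0, 0, 1]

Sorted: [0, 0, 0, 1, 1, 2, 2, 4, 6, 9]


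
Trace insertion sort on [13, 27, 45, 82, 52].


Initial: [13, 27, 45, 82, 52]
Insert 27: [13, 27, 45, 82, 52]
Insert 45: [13, 27, 45, 82, 52]
Insert 82: [13, 27, 45, 82, 52]
Insert 52: [13, 27, 45, 52, 82]

Sorted: [13, 27, 45, 52, 82]


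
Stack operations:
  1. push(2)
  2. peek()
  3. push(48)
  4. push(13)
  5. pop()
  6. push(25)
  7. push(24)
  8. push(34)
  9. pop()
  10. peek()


push(2) -> [2]
peek()->2
push(48) -> [2, 48]
push(13) -> [2, 48, 13]
pop()->13, [2, 48]
push(25) -> [2, 48, 25]
push(24) -> [2, 48, 25, 24]
push(34) -> [2, 48, 25, 24, 34]
pop()->34, [2, 48, 25, 24]
peek()->24

Final stack: [2, 48, 25, 24]


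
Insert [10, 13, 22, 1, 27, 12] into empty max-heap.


Insert 10: [10]
Insert 13: [13, 10]
Insert 22: [22, 10, 13]
Insert 1: [22, 10, 13, 1]
Insert 27: [27, 22, 13, 1, 10]
Insert 12: [27, 22, 13, 1, 10, 12]

Final heap: [27, 22, 13, 1, 10, 12]


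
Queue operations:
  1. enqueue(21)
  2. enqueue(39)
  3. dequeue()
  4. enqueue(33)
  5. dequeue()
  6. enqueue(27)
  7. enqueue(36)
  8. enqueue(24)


enqueue(21) -> [21]
enqueue(39) -> [21, 39]
dequeue()->21, [39]
enqueue(33) -> [39, 33]
dequeue()->39, [33]
enqueue(27) -> [33, 27]
enqueue(36) -> [33, 27, 36]
enqueue(24) -> [33, 27, 36, 24]

Final queue: [33, 27, 36, 24]


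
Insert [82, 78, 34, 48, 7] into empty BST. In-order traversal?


Insert 82: root
Insert 78: L from 82
Insert 34: L from 82 -> L from 78
Insert 48: L from 82 -> L from 78 -> R from 34
Insert 7: L from 82 -> L from 78 -> L from 34

In-order: [7, 34, 48, 78, 82]


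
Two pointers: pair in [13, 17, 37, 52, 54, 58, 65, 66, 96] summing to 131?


lo=0(13)+hi=8(96)=109
lo=1(17)+hi=8(96)=113
lo=2(37)+hi=8(96)=133
lo=2(37)+hi=7(66)=103
lo=3(52)+hi=7(66)=118
lo=4(54)+hi=7(66)=120
lo=5(58)+hi=7(66)=124
lo=6(65)+hi=7(66)=131

Yes: 65+66=131
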